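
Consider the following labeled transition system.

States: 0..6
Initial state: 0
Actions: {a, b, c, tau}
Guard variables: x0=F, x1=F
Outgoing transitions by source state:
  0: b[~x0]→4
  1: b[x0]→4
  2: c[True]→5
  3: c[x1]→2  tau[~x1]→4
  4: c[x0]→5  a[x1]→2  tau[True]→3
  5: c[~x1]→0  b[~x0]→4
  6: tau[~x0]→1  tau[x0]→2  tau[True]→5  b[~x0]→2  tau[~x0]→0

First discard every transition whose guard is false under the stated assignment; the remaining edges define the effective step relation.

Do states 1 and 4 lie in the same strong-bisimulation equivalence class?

Refine partition for ~:
  round 0: {{0,1,2,3,4,5,6}}
  round 1: {{0},{1},{2},{3,4},{5},{6}}
stable after 2 split(s): 6 block(s)
[1]={1}  [4]={3,4}

Answer: NOT BISIMILAR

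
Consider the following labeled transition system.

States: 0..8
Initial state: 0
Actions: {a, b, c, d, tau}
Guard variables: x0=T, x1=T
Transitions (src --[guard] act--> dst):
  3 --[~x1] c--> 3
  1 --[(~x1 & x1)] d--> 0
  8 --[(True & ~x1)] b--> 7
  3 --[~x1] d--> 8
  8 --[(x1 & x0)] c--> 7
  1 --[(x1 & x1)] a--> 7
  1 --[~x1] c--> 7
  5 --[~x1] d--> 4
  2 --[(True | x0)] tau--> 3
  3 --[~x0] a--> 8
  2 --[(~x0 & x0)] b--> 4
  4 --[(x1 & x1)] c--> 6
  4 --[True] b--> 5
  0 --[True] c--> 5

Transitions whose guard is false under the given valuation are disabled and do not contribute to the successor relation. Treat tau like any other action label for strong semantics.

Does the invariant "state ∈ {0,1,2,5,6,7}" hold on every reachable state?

Inv-set: {0,1,2,5,6,7}
Reachable = {0,5}
  0: safe
  5: safe

Answer: INVARIANT HOLDS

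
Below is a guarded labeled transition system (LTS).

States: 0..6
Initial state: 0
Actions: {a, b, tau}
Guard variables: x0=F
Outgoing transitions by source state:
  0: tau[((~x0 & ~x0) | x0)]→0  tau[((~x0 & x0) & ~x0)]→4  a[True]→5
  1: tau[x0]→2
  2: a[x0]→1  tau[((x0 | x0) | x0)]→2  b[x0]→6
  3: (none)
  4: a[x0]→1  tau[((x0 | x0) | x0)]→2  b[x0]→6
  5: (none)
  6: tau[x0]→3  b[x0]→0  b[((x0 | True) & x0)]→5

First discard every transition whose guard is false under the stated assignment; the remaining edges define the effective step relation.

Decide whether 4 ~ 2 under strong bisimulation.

Compute ~ classes (split until stable):
  P[0] = {{0,1,2,3,4,5,6}}
  P[1] = {{0},{1,2,3,4,5,6}}
2 equivalence class(es) (converged in 2)
4∈{1,2,3,4,5,6}, 2∈{1,2,3,4,5,6}

Answer: BISIMILAR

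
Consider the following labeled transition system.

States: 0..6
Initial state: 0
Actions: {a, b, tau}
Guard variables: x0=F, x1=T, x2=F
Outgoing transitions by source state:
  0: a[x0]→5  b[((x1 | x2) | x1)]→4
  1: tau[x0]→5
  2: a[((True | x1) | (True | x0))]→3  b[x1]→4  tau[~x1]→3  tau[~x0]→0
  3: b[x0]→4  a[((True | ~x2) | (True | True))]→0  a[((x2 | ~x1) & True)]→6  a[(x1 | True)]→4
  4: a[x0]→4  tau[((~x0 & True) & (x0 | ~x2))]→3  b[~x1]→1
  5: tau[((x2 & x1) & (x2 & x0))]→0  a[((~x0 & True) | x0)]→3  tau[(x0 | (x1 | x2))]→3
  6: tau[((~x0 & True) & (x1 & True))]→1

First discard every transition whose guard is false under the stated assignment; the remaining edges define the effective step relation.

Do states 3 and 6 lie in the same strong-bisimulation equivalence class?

Bisimulation quotient by refinement:
  P[0] = {{0,1,2,3,4,5,6}}
  P[1] = {{0},{1},{2},{3},{4,6},{5}}
  P[2] = {{0},{1},{2},{3},{4},{5},{6}}
Fixed point at round 3; 7 class(es).
3∈{3}, 6∈{6}

Answer: NOT BISIMILAR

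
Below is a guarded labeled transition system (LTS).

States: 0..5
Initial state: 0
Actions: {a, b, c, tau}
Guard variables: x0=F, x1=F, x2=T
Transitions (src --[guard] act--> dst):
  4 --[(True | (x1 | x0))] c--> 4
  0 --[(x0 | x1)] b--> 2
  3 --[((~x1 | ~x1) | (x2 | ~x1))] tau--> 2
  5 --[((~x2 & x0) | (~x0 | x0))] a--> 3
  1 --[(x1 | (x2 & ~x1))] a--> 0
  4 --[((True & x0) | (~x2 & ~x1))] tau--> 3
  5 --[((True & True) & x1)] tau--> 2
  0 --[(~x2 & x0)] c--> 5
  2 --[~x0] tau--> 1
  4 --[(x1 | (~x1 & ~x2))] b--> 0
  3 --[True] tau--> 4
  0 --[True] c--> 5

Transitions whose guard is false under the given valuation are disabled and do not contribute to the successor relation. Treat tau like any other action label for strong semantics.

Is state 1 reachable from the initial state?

After dropping false guards: 7 live edges.
L0 = {0}
L1 = {5}  total {0,5}
L2 = {3}  total {0,3,5}
L3 = {2,4}  total {0,2,3,4,5}
L4 = {1}  total {0,1,2,3,4,5}
Reach set: {0,1,2,3,4,5}
Path to 1: c·a·tau·tau

Answer: REACHABLE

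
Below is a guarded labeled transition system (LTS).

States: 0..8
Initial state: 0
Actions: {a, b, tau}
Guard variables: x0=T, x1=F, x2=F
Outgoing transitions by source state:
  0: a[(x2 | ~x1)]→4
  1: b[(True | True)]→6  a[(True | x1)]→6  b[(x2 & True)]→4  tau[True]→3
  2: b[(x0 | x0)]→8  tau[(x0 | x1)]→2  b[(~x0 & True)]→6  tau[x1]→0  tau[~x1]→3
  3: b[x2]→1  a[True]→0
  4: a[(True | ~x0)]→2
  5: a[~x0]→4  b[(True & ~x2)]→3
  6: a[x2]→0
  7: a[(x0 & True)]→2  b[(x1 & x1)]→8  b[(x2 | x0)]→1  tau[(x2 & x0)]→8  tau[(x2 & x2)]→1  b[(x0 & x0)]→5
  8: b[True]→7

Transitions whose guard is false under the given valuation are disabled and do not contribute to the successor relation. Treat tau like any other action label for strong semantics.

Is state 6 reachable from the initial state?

Answer: REACHABLE

Trace:
14 transition(s) survive guard evaluation.
Layer 0: {0}
Layer 1: {4}  now seen {0,4}
Layer 2: {2}  now seen {0,2,4}
Layer 3: {3,8}  now seen {0,2,3,4,8}
Layer 4: {7}  now seen {0,2,3,4,7,8}
Layer 5: {1,5}  now seen {0,1,2,3,4,5,7,8}
Layer 6: {6}  now seen {0,1,2,3,4,5,6,7,8}
Reachable = {0,1,2,3,4,5,6,7,8}
Path to 6: a·a·b·b·b·b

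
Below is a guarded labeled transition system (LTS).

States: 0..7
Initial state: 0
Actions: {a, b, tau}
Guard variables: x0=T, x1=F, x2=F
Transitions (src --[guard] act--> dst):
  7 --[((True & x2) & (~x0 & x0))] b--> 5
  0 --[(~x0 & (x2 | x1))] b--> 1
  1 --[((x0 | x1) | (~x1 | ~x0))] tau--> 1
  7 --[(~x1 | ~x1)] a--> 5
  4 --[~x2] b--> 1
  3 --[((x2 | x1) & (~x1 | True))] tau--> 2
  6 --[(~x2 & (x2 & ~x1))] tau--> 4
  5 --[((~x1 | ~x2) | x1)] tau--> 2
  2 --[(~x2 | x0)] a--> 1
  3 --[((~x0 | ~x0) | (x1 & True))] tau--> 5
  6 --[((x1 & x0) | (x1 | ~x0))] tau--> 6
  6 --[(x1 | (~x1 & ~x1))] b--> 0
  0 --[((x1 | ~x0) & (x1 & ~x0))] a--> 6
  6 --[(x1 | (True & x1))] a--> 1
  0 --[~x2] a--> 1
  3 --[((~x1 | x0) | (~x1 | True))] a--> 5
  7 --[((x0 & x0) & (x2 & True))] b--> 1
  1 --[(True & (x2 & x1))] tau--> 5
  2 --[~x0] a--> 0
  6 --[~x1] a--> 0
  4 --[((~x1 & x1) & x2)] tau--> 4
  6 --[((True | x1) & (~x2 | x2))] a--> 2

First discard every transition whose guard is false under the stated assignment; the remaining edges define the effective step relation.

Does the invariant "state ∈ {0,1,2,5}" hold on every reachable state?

Answer: INVARIANT HOLDS

Trace:
Allowed set {0,1,2,5}
Reachable = {0,1}
  0: ✓
  1: ✓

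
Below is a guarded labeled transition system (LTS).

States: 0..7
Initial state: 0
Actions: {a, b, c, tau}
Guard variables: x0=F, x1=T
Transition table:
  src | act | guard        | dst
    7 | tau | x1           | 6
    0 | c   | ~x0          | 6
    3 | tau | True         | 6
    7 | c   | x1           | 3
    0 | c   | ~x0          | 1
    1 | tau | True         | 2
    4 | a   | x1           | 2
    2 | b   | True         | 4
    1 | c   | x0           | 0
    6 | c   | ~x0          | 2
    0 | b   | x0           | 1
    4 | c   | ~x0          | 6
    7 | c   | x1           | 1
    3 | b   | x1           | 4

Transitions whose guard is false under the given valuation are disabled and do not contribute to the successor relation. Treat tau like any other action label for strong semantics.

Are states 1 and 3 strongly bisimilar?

Bisimulation quotient by refinement:
  π0 = {{0,1,2,3,4,5,6,7}}
  π1 = {{0,6},{1},{2},{3},{4},{5},{7}}
  π2 = {{0},{1},{2},{3},{4},{5},{6},{7}}
Fixed point at round 3; 8 class(es).
[1]={1}  [3]={3}

Answer: NOT BISIMILAR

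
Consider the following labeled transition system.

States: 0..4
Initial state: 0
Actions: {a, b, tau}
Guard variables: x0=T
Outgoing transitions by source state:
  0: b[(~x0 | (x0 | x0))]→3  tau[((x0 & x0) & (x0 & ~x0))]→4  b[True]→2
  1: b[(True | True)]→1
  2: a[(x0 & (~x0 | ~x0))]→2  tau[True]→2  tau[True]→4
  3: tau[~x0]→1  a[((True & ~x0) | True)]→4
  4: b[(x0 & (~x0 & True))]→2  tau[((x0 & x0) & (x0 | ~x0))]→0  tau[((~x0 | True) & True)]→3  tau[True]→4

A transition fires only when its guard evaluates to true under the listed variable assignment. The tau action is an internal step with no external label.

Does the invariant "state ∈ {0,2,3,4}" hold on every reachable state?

Answer: INVARIANT HOLDS

Trace:
Inv-set: {0,2,3,4}
Reach set: {0,2,3,4}
  0: safe
  2: safe
  3: safe
  4: safe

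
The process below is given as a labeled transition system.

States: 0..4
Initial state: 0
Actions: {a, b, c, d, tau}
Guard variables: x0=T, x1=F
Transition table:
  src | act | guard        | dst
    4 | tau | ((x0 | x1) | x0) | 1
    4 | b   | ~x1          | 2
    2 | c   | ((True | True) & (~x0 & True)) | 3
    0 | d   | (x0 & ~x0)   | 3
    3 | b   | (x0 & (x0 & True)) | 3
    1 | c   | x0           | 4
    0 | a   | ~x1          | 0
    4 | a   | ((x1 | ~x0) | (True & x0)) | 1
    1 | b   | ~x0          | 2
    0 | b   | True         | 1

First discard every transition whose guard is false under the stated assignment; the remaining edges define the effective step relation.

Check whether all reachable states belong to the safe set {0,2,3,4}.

Inv-set: {0,2,3,4}
R = {0,1,2,4}
  0: ok
  1: outside
  2: ok
  4: ok
counterexample path to 1: b

Answer: INVARIANT VIOLATED at state 1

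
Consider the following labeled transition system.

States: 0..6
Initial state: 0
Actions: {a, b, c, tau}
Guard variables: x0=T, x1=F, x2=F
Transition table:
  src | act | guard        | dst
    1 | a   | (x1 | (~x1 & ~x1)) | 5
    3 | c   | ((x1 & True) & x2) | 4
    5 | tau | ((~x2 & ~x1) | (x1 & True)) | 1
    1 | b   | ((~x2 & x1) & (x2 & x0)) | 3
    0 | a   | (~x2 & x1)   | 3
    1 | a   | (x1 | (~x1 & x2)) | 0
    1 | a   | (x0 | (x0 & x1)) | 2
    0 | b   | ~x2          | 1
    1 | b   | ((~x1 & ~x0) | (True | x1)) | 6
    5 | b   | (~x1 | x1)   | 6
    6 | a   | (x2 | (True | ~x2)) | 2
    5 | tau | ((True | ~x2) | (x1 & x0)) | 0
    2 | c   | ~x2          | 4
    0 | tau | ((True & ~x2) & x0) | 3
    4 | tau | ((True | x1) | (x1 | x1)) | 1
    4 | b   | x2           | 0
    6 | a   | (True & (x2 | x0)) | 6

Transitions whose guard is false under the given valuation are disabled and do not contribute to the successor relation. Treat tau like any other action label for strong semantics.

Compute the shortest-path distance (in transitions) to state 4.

Answer: 3

Working:
Layered search for 4:
  depth 0: {0}
  depth 1: {1,3}
  depth 2: {2,5,6}
  depth 3: {4}
depth(4)=3, e.g. b·a·c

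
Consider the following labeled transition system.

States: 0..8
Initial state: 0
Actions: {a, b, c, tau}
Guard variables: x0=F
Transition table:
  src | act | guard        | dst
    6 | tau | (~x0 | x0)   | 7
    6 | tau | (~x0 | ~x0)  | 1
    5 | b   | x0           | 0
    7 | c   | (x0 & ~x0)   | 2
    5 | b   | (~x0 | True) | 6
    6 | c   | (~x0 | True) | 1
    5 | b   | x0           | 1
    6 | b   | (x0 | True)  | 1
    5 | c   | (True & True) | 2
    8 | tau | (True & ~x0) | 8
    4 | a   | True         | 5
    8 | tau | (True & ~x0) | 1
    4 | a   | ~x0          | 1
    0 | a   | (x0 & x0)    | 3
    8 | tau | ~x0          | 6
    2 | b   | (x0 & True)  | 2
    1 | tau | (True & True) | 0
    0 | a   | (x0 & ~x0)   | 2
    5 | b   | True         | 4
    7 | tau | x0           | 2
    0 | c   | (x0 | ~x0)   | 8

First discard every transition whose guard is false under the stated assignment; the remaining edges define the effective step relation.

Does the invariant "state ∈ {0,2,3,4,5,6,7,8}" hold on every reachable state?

Answer: INVARIANT VIOLATED at state 1

Analysis:
Allowed set {0,2,3,4,5,6,7,8}
R = {0,1,6,7,8}
  0: ✓
  1: ✗ unsafe
  6: ✓
  7: ✓
  8: ✓
witness against invariant: c·tau → 1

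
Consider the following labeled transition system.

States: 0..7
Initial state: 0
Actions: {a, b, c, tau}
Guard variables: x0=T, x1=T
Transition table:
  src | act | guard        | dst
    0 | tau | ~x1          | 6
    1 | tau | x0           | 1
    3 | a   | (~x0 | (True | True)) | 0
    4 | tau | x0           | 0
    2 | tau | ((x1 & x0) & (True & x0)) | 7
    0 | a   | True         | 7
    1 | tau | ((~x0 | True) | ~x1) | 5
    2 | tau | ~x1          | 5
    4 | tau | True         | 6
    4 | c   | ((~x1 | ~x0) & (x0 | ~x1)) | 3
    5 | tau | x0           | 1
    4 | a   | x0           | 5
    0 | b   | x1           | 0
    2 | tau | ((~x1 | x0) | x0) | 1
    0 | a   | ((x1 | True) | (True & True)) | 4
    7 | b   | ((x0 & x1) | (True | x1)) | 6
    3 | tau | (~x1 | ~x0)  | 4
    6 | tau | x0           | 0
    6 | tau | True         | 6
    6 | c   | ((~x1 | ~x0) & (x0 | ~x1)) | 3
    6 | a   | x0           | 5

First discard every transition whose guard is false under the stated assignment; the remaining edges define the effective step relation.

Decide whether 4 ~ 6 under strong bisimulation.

Answer: BISIMILAR

Trace:
Compute ~ classes (split until stable):
  P[0] = {{0,1,2,3,4,5,6,7}}
  P[1] = {{0},{1,2,5},{3},{4,6},{7}}
  P[2] = {{0},{1,5},{2},{3},{4,6},{7}}
Fixed point at round 3; 6 class(es).
class of 4: {4,6}; class of 6: {4,6}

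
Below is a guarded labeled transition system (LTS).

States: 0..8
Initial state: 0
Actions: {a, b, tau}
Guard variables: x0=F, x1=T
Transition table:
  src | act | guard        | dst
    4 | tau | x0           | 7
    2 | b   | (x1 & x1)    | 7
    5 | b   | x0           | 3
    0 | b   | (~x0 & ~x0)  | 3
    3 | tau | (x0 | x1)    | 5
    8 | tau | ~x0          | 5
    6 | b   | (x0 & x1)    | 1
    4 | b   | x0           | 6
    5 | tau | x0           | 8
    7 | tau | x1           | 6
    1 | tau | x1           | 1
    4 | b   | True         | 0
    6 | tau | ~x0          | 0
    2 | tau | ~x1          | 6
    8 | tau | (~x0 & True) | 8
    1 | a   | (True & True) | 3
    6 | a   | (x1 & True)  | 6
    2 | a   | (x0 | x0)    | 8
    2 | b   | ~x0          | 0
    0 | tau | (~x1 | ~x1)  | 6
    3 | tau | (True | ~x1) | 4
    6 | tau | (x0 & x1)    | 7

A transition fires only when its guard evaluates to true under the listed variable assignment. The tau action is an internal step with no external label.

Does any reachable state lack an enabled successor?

Answer: DEADLOCK at state 5

Working:
Reach set: {0,3,4,5}
  0: b→3  [1 exit(s)]
  3: tau→4  tau→5  [2 exit(s)]
  4: b→0  [1 exit(s)]
  5: ∅  [STUCK]
Path to 5: b·tau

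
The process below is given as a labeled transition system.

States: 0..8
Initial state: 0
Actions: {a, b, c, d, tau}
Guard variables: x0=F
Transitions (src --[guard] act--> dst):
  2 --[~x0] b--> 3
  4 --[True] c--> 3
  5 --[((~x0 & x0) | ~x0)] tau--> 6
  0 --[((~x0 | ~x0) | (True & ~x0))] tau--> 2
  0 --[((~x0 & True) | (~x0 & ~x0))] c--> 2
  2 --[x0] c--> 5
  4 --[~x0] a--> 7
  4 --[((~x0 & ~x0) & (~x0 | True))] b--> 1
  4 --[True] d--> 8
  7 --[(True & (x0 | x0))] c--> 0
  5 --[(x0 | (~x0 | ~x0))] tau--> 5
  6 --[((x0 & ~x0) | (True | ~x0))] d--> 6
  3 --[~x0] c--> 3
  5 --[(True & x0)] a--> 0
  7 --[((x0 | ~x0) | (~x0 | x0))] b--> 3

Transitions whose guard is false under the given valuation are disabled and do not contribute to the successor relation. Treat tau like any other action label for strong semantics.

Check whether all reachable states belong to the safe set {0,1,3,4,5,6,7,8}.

Safe = {0,1,3,4,5,6,7,8}
Reach set: {0,2,3}
  0: ✓
  2: outside
  3: ✓
witness against invariant: tau → 2

Answer: INVARIANT VIOLATED at state 2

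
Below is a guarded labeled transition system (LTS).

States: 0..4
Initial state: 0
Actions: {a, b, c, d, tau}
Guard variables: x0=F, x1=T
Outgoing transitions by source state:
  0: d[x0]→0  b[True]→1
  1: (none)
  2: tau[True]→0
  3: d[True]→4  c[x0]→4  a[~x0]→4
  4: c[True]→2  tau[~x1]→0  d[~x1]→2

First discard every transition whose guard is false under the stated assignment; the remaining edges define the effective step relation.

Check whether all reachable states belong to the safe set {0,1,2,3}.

Allowed set {0,1,2,3}
Reach set: {0,1}
  0: ✓
  1: ✓

Answer: INVARIANT HOLDS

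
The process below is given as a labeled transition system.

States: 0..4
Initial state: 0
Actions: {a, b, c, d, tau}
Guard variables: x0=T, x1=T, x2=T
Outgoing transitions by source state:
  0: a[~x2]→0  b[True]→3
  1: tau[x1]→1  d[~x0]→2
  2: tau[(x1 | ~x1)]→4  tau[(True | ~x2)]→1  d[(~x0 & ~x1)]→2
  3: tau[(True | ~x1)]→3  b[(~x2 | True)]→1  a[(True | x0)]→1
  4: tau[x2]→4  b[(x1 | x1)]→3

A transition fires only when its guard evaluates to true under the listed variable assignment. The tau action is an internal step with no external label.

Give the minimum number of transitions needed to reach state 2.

BFS to 2:
  depth 0: {0}
  depth 1: {3}
  depth 2: {1}
2 never appears.

Answer: UNREACHABLE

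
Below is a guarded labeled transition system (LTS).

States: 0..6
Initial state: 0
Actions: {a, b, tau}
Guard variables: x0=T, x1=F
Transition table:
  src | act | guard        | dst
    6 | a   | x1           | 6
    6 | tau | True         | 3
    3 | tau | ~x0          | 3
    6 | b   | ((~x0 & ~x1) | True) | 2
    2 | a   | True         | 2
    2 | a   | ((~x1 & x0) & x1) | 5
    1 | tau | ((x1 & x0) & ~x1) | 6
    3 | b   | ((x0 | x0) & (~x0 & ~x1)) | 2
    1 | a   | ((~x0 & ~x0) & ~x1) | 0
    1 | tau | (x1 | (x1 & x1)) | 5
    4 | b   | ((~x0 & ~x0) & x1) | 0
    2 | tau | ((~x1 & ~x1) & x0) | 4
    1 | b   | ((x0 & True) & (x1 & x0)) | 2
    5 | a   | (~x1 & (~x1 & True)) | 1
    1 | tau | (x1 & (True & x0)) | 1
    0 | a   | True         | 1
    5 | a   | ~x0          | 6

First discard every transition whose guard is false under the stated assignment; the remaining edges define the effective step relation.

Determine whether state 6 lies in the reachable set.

Guard filter leaves 6 enabled edge(s).
Layer 0: {0}
Layer 1: {1}  now seen {0,1}
R = {0,1}

Answer: UNREACHABLE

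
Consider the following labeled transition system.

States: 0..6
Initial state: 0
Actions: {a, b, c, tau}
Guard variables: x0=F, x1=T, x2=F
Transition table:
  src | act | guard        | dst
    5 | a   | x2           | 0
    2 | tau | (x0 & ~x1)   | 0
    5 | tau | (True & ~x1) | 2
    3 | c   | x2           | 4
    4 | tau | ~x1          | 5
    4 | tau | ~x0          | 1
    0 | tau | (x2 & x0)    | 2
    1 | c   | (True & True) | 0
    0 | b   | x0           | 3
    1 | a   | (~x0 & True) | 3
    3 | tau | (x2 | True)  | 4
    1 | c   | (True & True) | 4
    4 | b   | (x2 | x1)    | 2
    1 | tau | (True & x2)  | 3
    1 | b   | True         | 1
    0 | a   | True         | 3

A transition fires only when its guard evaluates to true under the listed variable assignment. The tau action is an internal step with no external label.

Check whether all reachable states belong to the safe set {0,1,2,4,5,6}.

Safe = {0,1,2,4,5,6}
R = {0,1,2,3,4}
  0: ok
  1: ok
  2: ok
  3: ✗ unsafe
  4: ok
witness against invariant: a → 3

Answer: INVARIANT VIOLATED at state 3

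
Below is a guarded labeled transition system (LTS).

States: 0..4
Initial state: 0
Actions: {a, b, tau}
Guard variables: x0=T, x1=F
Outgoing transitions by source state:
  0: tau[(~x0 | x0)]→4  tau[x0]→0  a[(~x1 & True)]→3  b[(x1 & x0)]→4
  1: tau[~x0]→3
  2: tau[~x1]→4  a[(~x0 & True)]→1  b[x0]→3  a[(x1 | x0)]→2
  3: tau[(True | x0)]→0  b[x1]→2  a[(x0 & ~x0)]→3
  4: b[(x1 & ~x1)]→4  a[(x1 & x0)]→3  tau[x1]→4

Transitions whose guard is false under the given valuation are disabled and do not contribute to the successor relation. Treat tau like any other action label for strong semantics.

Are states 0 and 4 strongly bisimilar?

Answer: NOT BISIMILAR

Analysis:
Compute ~ classes (split until stable):
  P[0] = {{0,1,2,3,4}}
  P[1] = {{0},{1,4},{2},{3}}
stable after 2 split(s): 4 block(s)
class of 0: {0}; class of 4: {1,4}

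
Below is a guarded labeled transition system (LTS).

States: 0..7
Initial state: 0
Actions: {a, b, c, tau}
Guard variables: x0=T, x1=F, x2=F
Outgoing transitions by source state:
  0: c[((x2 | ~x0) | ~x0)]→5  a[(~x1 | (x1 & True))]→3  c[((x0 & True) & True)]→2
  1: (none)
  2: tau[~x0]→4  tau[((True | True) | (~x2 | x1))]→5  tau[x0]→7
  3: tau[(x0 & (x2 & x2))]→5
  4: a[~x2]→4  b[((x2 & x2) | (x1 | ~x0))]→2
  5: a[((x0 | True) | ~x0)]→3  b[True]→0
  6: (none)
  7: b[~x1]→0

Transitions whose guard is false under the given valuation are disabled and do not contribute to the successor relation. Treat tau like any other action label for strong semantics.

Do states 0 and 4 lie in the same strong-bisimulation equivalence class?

Answer: NOT BISIMILAR

Working:
Bisimulation quotient by refinement:
  round 0: {{0,1,2,3,4,5,6,7}}
  round 1: {{0},{1,3,6},{2},{4},{5},{7}}
Fixed point at round 2; 6 class(es).
[0]={0}  [4]={4}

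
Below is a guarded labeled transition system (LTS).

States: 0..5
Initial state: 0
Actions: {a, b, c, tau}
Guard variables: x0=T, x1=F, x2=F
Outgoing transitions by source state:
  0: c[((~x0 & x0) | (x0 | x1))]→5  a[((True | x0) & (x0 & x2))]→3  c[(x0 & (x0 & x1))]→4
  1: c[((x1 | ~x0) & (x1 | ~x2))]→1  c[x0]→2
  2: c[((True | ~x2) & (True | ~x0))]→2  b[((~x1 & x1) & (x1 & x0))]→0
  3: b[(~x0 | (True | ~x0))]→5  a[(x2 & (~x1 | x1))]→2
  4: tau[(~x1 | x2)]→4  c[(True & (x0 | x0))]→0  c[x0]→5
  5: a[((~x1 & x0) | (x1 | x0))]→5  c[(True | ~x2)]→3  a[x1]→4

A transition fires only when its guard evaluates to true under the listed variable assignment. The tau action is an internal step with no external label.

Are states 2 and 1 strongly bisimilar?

Compute ~ classes (split until stable):
  round 0: {{0,1,2,3,4,5}}
  round 1: {{0,1,2},{3},{4},{5}}
  round 2: {{0},{1,2},{3},{4},{5}}
Fixed point at round 3; 5 class(es).
class of 2: {1,2}; class of 1: {1,2}

Answer: BISIMILAR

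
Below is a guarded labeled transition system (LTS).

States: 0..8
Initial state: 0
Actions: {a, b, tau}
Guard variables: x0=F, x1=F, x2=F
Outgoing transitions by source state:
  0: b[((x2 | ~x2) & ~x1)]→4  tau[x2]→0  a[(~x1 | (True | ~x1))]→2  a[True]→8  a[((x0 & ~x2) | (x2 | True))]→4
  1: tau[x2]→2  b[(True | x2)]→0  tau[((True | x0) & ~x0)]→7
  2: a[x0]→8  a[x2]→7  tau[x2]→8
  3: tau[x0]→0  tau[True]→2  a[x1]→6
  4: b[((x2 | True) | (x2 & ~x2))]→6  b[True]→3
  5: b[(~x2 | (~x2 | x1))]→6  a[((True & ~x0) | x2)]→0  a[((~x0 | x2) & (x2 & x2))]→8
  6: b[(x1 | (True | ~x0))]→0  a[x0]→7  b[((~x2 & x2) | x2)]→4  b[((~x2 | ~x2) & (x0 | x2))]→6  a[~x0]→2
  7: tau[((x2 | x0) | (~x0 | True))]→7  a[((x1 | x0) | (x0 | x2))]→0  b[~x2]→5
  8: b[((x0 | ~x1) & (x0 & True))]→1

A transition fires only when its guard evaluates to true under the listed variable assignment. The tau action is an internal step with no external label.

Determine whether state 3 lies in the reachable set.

Answer: REACHABLE

Working:
After dropping false guards: 15 live edges.
L0 = {0}
L1 = {2,4,8}  cumulative {0,2,4,8}
L2 = {3,6}  cumulative {0,2,3,4,6,8}
R = {0,2,3,4,6,8}
trace reaching 3: b·b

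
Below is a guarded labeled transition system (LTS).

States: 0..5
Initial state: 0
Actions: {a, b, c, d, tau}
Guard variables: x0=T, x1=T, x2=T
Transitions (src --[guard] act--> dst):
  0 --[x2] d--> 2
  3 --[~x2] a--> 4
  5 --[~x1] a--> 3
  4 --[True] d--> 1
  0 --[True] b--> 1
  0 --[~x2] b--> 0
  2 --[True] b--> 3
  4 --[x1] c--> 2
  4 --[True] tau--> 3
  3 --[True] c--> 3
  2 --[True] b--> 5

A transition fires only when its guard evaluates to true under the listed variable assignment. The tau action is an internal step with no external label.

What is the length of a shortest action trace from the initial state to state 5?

Answer: 2

Trace:
Breadth-first toward 5:
  depth 0: {0}
  depth 1: {1,2}
  depth 2: {3,5}
depth(5)=2, e.g. d·b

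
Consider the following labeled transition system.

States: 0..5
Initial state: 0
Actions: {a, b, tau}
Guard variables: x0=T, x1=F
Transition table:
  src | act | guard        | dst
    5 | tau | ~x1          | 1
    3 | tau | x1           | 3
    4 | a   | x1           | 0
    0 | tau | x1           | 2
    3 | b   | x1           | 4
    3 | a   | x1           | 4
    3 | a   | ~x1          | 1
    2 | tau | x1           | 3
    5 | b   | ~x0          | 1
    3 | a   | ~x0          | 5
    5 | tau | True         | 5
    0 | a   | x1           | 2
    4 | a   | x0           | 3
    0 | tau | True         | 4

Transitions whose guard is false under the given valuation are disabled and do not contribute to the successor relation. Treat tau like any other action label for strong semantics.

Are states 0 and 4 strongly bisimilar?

Bisimulation quotient by refinement:
  round 0: {{0,1,2,3,4,5}}
  round 1: {{0,5},{1,2},{3,4}}
  round 2: {{0},{1,2},{3},{4},{5}}
Fixed point at round 3; 5 class(es).
0∈{0}, 4∈{4}

Answer: NOT BISIMILAR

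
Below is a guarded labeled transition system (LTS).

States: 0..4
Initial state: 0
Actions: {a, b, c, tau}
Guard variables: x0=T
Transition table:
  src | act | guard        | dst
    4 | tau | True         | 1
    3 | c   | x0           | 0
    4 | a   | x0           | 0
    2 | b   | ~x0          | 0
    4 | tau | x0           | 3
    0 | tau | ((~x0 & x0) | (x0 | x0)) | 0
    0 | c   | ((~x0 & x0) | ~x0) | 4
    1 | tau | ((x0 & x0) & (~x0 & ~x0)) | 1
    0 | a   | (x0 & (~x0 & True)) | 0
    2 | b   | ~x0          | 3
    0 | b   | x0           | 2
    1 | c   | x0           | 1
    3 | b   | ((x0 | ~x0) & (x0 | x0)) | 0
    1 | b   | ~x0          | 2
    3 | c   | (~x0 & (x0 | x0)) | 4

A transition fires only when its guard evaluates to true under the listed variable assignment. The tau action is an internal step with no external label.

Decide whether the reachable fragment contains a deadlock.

Answer: DEADLOCK at state 2

Analysis:
Reach set: {0,2}
  0: b→2  tau→0  [2 out]
  2: ∅  [no exit]
trace reaching 2: b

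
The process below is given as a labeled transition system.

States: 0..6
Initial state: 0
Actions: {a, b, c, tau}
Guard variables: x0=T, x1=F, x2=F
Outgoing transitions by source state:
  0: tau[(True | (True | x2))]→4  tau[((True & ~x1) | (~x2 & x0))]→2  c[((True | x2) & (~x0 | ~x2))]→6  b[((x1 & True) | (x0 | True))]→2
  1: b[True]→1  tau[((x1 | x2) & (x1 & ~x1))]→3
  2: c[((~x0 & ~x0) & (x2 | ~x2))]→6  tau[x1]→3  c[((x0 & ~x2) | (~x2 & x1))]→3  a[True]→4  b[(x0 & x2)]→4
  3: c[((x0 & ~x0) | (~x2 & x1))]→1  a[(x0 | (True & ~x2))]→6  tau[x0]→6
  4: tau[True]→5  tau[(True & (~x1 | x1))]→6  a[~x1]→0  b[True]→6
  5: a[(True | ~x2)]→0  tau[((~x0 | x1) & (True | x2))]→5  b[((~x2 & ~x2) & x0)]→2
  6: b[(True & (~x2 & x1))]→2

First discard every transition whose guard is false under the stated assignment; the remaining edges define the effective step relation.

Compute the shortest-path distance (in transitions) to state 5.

Answer: 2

Working:
Breadth-first toward 5:
  Layer 0: {0}
  Layer 1: {2,4,6}
  Layer 2: {3,5}
depth(5)=2, e.g. tau·tau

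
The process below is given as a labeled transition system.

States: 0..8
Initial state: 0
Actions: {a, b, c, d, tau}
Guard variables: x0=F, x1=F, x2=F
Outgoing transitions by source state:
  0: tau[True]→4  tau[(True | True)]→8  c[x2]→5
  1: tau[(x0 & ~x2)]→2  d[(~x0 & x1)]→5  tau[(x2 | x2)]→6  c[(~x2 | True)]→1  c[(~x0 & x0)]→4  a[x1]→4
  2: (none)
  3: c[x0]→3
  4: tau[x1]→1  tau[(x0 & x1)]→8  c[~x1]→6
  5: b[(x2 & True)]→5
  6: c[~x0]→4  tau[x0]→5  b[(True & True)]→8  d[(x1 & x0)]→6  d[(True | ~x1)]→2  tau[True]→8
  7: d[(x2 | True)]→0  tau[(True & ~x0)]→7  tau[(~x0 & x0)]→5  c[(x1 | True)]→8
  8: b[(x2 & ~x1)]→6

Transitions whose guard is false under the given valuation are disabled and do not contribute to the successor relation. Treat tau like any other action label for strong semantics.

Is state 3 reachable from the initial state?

Answer: UNREACHABLE

Working:
After dropping false guards: 11 live edges.
depth 0: {0}
depth 1: {4,8}  total {0,4,8}
depth 2: {6}  total {0,4,6,8}
depth 3: {2}  total {0,2,4,6,8}
Reachable = {0,2,4,6,8}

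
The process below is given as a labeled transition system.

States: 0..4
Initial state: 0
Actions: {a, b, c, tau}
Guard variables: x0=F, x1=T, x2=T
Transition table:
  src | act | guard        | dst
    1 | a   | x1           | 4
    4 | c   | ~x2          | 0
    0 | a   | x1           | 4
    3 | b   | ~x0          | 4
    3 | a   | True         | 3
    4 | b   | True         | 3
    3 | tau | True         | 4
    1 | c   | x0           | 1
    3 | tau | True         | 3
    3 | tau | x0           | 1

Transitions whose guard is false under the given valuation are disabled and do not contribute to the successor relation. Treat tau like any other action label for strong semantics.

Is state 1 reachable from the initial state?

Answer: UNREACHABLE

Working:
7 transition(s) survive guard evaluation.
depth 0: {0}
depth 1: {4}  total {0,4}
depth 2: {3}  total {0,3,4}
R = {0,3,4}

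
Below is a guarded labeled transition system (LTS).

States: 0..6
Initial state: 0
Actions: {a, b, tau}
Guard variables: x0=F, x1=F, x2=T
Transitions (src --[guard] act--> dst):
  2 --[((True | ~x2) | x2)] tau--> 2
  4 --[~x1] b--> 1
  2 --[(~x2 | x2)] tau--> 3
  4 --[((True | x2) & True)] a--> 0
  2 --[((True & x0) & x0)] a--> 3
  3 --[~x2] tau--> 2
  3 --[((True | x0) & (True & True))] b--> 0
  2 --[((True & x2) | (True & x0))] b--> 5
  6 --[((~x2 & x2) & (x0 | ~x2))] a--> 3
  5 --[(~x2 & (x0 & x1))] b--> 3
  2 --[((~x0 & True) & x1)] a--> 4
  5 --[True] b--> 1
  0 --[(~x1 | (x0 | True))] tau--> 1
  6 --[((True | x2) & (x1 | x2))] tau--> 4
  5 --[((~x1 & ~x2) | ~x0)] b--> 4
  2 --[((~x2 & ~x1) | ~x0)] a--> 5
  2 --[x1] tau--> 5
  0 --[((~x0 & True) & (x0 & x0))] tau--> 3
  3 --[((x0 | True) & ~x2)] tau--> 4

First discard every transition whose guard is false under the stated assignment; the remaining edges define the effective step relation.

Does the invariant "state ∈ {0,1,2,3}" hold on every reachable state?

Safe = {0,1,2,3}
Reachable = {0,1}
  0: ok
  1: ok

Answer: INVARIANT HOLDS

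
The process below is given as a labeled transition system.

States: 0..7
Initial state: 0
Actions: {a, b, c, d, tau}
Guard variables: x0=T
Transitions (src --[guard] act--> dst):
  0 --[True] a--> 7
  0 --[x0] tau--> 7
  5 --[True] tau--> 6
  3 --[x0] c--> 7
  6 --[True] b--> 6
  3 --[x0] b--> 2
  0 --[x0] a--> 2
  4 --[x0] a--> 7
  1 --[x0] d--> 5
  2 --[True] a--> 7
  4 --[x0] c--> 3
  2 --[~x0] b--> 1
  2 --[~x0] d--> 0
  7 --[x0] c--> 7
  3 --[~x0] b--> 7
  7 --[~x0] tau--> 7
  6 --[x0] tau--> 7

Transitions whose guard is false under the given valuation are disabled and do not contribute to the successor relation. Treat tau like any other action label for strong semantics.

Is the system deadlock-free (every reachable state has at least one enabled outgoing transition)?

Reachable = {0,2,7}
  0: a→2  a→7  tau→7  [3 out]
  2: a→7  [1 out]
  7: c→7  [1 out]

Answer: DEADLOCK-FREE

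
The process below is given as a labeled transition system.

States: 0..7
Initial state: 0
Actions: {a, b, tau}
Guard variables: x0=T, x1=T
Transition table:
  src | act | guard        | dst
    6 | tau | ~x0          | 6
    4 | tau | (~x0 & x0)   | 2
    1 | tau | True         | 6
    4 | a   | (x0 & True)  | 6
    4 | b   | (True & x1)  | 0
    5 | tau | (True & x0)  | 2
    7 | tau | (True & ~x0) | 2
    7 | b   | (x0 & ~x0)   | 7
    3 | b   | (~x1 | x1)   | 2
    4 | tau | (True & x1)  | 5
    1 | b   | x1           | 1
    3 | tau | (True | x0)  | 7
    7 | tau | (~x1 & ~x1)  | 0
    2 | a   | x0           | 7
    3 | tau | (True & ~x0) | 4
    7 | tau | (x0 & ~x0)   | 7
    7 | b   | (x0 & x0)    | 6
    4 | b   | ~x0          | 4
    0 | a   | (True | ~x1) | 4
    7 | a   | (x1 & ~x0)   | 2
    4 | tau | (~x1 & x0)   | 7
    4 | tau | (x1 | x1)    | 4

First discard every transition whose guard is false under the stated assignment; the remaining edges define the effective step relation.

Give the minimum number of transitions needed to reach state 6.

Breadth-first toward 6:
  Layer 0: {0}
  Layer 1: {4}
  Layer 2: {5,6}
first hit 6 at d=2 via a·a

Answer: 2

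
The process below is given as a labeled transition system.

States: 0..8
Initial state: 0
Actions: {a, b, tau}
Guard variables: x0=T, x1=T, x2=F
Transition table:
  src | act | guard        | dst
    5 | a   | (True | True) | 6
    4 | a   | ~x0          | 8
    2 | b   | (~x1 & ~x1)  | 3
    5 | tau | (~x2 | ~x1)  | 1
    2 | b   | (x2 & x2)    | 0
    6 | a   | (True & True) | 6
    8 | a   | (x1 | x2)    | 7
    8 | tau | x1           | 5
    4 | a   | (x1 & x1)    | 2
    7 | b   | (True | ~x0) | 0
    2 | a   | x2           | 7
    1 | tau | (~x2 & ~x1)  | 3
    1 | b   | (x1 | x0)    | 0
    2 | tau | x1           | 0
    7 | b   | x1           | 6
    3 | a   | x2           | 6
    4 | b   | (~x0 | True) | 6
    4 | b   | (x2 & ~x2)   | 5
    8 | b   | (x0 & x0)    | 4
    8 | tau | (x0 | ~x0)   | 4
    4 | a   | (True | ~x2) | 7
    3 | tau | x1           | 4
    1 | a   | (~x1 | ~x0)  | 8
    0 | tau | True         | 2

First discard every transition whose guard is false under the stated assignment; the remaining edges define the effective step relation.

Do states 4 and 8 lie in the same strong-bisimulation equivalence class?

Bisimulation quotient by refinement:
  π0 = {{0,1,2,3,4,5,6,7,8}}
  π1 = {{0,2,3},{1,7},{4},{5},{6},{8}}
  π2 = {{0,2},{1},{3},{4},{5},{6},{7},{8}}
Fixed point at round 3; 8 class(es).
[4]={4}  [8]={8}

Answer: NOT BISIMILAR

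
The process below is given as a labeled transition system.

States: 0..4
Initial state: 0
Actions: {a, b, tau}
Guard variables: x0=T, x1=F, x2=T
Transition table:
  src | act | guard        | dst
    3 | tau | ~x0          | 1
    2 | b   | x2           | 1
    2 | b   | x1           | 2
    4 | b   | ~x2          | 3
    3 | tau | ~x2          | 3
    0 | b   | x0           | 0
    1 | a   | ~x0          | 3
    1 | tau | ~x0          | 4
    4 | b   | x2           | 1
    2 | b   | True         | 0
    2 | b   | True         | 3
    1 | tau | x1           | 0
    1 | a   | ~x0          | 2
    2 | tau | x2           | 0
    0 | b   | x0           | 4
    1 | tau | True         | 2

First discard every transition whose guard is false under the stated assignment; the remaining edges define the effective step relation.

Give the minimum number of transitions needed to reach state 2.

Answer: 3

Analysis:
Layered search for 2:
  L0 = {0}
  L1 = {4}
  L2 = {1}
  L3 = {2}
2 enters at depth 3; path b·b·tau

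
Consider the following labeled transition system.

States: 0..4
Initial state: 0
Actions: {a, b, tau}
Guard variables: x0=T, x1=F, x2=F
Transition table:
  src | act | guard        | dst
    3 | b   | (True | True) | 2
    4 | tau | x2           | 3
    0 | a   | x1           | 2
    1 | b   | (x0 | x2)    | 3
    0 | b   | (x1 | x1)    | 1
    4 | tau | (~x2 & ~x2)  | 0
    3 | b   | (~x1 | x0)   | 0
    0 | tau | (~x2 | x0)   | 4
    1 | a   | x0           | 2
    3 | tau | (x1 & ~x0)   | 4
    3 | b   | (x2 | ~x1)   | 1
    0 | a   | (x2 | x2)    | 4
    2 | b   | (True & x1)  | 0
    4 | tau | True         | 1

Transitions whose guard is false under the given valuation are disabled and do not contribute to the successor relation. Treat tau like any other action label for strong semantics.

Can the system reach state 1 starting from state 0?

Answer: REACHABLE

Analysis:
8 transition(s) survive guard evaluation.
depth 0: {0}
depth 1: {4}  total {0,4}
depth 2: {1}  total {0,1,4}
depth 3: {2,3}  total {0,1,2,3,4}
Reach set: {0,1,2,3,4}
witness 1: tau·tau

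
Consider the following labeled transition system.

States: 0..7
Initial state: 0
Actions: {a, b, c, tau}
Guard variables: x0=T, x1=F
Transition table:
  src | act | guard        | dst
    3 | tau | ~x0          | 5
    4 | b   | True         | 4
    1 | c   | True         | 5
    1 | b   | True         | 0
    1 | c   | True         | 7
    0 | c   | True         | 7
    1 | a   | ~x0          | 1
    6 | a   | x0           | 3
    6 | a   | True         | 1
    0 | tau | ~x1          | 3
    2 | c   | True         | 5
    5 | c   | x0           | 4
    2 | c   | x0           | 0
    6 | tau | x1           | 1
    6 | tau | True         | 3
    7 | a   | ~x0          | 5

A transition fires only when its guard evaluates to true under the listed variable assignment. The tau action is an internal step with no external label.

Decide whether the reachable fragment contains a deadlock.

Reachable = {0,3,7}
  0: c→7  tau→3  [2 out]
  3: ∅  [STUCK]
  7: ∅  [STUCK]
witness 3: tau

Answer: DEADLOCK at state 3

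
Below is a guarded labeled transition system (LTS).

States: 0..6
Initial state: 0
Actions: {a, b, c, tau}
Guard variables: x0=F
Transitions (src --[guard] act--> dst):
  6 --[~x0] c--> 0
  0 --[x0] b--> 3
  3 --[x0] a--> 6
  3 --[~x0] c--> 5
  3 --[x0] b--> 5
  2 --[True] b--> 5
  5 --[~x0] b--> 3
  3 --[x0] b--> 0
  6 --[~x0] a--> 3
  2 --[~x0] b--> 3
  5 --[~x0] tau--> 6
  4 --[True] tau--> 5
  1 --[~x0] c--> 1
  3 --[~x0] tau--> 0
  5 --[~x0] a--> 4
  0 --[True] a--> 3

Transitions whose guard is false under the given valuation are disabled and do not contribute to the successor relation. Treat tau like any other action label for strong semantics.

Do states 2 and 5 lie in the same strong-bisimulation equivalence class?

Answer: NOT BISIMILAR

Working:
Bisimulation quotient by refinement:
  round 0: {{0,1,2,3,4,5,6}}
  round 1: {{0},{1},{2},{3},{4},{5},{6}}
Fixed point at round 2; 7 class(es).
class of 2: {2}; class of 5: {5}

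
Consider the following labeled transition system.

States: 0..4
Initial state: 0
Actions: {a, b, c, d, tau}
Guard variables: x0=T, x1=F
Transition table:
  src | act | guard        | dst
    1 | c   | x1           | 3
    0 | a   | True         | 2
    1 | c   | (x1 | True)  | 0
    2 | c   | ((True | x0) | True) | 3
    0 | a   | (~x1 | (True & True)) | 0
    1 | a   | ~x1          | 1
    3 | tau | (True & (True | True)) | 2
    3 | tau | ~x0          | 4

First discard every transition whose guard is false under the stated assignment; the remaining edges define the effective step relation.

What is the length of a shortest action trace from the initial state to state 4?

BFS to 4:
  L0 = {0}
  L1 = {2}
  L2 = {3}
4 never appears.

Answer: UNREACHABLE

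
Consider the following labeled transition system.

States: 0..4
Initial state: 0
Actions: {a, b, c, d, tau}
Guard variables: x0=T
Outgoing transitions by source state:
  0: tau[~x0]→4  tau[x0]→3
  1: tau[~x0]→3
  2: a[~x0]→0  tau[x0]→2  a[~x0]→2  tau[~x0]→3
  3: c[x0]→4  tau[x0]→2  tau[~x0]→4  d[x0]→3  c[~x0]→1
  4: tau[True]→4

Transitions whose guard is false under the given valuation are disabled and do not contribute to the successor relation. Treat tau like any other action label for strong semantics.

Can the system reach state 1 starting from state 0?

Guard filter leaves 6 enabled edge(s).
L0 = {0}
L1 = {3}  total {0,3}
L2 = {2,4}  total {0,2,3,4}
Reach set: {0,2,3,4}

Answer: UNREACHABLE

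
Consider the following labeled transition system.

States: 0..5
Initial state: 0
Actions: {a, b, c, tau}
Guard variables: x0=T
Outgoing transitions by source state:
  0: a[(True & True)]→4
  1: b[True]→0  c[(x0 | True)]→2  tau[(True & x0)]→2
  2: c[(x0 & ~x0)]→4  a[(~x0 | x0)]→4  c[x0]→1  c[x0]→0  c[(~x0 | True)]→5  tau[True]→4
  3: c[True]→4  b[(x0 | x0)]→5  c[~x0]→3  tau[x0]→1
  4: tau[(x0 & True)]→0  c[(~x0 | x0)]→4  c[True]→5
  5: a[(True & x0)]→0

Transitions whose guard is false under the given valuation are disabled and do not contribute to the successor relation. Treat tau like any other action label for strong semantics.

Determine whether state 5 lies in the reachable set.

Answer: REACHABLE

Trace:
After dropping false guards: 16 live edges.
Layer 0: {0}
Layer 1: {4}  total {0,4}
Layer 2: {5}  total {0,4,5}
R = {0,4,5}
witness 5: a·c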